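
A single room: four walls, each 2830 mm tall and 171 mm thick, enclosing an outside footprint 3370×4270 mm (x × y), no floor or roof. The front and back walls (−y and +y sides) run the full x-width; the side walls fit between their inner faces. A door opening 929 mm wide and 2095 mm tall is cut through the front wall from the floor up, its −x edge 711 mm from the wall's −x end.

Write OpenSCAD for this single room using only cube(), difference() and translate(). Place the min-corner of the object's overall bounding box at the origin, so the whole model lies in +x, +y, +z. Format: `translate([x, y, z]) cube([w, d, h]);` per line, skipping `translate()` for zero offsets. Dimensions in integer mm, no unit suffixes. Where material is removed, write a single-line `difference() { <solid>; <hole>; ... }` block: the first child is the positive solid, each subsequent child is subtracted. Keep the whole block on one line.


difference() { cube([3370, 171, 2830]); translate([711, 0, 0]) cube([929, 171, 2095]); }
translate([0, 4099, 0]) cube([3370, 171, 2830]);
translate([0, 171, 0]) cube([171, 3928, 2830]);
translate([3199, 171, 0]) cube([171, 3928, 2830]);


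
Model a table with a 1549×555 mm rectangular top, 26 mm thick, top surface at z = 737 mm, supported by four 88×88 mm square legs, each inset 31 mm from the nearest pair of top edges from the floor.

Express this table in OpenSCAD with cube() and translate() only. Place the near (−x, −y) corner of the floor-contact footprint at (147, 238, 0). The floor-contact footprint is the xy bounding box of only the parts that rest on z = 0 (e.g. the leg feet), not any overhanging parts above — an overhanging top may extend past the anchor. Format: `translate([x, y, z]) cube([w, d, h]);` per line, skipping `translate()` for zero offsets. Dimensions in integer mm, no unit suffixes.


translate([116, 207, 711]) cube([1549, 555, 26]);
translate([147, 238, 0]) cube([88, 88, 711]);
translate([1546, 238, 0]) cube([88, 88, 711]);
translate([147, 643, 0]) cube([88, 88, 711]);
translate([1546, 643, 0]) cube([88, 88, 711]);


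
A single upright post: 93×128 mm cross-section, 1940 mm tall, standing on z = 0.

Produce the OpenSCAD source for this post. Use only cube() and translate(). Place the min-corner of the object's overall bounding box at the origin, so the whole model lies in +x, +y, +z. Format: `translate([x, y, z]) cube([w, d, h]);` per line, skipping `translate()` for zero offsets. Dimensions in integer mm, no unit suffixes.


cube([93, 128, 1940]);


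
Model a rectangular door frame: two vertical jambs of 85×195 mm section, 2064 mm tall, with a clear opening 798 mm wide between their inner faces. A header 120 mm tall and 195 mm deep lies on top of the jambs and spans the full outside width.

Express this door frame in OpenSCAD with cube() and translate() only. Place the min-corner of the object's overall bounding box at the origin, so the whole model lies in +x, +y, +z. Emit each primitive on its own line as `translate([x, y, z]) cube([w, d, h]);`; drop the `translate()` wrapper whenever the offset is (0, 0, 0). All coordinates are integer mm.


cube([85, 195, 2064]);
translate([883, 0, 0]) cube([85, 195, 2064]);
translate([0, 0, 2064]) cube([968, 195, 120]);


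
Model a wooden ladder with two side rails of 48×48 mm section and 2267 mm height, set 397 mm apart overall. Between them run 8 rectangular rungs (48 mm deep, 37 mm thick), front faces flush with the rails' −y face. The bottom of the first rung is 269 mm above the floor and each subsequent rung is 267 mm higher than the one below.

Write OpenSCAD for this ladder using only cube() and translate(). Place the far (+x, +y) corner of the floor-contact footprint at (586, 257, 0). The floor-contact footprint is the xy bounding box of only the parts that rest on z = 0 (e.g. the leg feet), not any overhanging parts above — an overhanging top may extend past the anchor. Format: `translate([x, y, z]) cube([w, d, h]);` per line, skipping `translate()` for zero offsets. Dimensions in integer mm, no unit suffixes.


translate([189, 209, 0]) cube([48, 48, 2267]);
translate([538, 209, 0]) cube([48, 48, 2267]);
translate([237, 209, 269]) cube([301, 48, 37]);
translate([237, 209, 536]) cube([301, 48, 37]);
translate([237, 209, 803]) cube([301, 48, 37]);
translate([237, 209, 1070]) cube([301, 48, 37]);
translate([237, 209, 1337]) cube([301, 48, 37]);
translate([237, 209, 1604]) cube([301, 48, 37]);
translate([237, 209, 1871]) cube([301, 48, 37]);
translate([237, 209, 2138]) cube([301, 48, 37]);


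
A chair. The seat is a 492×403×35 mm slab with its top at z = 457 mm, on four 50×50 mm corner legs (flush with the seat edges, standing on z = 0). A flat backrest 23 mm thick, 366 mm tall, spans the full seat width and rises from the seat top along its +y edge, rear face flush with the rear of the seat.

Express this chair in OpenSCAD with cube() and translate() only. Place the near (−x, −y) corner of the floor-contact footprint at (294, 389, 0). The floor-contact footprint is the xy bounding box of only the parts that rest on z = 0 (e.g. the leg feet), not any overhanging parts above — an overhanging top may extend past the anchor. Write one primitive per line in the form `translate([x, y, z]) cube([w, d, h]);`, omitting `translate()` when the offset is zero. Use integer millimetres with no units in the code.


translate([294, 389, 422]) cube([492, 403, 35]);
translate([294, 389, 0]) cube([50, 50, 422]);
translate([736, 389, 0]) cube([50, 50, 422]);
translate([294, 742, 0]) cube([50, 50, 422]);
translate([736, 742, 0]) cube([50, 50, 422]);
translate([294, 769, 457]) cube([492, 23, 366]);


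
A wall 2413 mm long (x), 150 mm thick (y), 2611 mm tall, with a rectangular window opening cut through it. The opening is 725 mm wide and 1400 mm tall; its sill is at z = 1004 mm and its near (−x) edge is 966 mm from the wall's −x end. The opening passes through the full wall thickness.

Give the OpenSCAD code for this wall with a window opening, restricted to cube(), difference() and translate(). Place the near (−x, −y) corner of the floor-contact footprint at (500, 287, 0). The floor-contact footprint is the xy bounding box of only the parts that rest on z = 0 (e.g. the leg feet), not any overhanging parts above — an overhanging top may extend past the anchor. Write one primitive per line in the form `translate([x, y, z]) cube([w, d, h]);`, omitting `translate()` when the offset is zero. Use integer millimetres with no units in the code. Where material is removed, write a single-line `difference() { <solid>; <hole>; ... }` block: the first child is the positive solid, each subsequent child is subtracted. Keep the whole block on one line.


difference() { translate([500, 287, 0]) cube([2413, 150, 2611]); translate([1466, 287, 1004]) cube([725, 150, 1400]); }


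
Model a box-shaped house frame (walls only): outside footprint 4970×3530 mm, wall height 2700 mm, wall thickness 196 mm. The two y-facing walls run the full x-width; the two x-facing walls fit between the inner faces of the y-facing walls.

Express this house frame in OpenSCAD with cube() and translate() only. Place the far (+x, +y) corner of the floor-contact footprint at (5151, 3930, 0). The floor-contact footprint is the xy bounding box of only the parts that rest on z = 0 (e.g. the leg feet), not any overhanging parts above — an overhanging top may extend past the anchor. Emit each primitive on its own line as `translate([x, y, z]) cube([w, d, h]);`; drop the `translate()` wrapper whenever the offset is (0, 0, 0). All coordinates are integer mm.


translate([181, 400, 0]) cube([4970, 196, 2700]);
translate([181, 3734, 0]) cube([4970, 196, 2700]);
translate([181, 596, 0]) cube([196, 3138, 2700]);
translate([4955, 596, 0]) cube([196, 3138, 2700]);


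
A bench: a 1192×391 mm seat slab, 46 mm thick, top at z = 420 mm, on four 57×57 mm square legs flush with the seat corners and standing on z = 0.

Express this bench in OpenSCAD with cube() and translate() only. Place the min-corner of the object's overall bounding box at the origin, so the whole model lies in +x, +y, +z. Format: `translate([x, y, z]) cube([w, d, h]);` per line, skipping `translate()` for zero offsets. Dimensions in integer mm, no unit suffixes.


// leg_h = 420 − 46 = 374
translate([0, 0, 374]) cube([1192, 391, 46]);
cube([57, 57, 374]);
translate([0, 334, 0]) cube([57, 57, 374]);
translate([1135, 0, 0]) cube([57, 57, 374]);
translate([1135, 334, 0]) cube([57, 57, 374]);


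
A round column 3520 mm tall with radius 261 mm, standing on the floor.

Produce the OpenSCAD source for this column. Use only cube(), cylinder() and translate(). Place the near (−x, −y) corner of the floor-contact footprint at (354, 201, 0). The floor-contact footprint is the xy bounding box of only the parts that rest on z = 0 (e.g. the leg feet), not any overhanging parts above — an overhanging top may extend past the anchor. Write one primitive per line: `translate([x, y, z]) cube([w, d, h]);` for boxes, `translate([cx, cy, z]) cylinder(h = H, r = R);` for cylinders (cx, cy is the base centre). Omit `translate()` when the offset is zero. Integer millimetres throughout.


translate([615, 462, 0]) cylinder(h = 3520, r = 261);


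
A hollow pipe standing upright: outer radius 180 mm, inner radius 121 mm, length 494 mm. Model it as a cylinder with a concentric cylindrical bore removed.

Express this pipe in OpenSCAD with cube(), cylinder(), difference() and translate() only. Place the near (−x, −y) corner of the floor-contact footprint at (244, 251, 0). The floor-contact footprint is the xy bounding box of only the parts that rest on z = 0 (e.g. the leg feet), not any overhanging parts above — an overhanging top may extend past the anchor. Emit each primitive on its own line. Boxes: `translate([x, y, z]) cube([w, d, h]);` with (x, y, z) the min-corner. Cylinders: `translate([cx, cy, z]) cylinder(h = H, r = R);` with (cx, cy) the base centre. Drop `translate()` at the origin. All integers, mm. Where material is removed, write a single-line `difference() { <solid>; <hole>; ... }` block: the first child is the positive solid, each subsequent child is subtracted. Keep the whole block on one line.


difference() { translate([424, 431, 0]) cylinder(h = 494, r = 180); translate([424, 431, 0]) cylinder(h = 494, r = 121); }


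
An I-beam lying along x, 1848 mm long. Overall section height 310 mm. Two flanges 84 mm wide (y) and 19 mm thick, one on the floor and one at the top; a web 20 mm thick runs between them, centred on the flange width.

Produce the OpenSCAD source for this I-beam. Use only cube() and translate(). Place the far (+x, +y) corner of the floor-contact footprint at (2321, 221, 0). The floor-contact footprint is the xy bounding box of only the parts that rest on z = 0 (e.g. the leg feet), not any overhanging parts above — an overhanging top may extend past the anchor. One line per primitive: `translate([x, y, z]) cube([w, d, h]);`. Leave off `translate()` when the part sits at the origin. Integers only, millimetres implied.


translate([473, 137, 0]) cube([1848, 84, 19]);
translate([473, 169, 19]) cube([1848, 20, 272]);
translate([473, 137, 291]) cube([1848, 84, 19]);


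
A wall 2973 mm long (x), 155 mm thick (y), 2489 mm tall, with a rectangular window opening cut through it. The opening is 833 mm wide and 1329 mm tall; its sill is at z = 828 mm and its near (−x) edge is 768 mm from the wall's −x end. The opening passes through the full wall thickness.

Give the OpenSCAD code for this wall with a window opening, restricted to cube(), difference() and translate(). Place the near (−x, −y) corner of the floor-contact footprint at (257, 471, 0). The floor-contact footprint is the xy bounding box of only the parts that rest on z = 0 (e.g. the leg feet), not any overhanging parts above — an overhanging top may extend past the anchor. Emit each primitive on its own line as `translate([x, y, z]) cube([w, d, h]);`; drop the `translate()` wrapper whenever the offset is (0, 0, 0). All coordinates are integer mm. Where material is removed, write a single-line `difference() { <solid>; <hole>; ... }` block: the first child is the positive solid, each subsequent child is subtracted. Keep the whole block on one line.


difference() { translate([257, 471, 0]) cube([2973, 155, 2489]); translate([1025, 471, 828]) cube([833, 155, 1329]); }


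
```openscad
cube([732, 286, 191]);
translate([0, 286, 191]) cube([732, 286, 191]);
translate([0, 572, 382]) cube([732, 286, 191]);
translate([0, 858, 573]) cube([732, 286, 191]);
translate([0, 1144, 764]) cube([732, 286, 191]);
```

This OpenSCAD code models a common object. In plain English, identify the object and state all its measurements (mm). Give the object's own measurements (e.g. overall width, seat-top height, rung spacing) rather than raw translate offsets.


A straight staircase of 5 solid steps. Each step is 732 mm wide (x), 286 mm deep (y, the going) and 191 mm tall (the rise). The first step rests on the floor; each subsequent step sits one going further in +y and one rise higher in +z, directly behind and above the previous step with no overlap.


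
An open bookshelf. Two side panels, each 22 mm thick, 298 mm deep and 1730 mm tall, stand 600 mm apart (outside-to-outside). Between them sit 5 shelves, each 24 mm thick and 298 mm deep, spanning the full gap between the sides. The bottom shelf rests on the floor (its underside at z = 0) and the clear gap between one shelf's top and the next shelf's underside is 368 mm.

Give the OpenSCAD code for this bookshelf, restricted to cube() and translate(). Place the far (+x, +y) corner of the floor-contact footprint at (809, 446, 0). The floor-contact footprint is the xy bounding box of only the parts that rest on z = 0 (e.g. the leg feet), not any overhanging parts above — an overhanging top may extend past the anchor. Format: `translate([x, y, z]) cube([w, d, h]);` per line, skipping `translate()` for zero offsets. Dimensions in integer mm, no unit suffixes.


translate([209, 148, 0]) cube([22, 298, 1730]);
translate([787, 148, 0]) cube([22, 298, 1730]);
translate([231, 148, 0]) cube([556, 298, 24]);
translate([231, 148, 392]) cube([556, 298, 24]);
translate([231, 148, 784]) cube([556, 298, 24]);
translate([231, 148, 1176]) cube([556, 298, 24]);
translate([231, 148, 1568]) cube([556, 298, 24]);


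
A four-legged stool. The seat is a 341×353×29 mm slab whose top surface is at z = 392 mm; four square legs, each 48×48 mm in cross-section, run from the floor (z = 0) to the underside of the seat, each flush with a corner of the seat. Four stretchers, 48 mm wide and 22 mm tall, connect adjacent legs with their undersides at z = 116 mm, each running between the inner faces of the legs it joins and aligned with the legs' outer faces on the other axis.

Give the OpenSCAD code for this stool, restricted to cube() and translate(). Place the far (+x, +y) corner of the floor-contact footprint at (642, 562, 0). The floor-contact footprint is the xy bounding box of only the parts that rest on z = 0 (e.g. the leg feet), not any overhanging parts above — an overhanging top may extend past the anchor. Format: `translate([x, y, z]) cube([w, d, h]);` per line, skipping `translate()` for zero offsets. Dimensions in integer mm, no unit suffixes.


// leg_h = 392 - 29 = 363
// stretcher span = 341 - 2*48 = 245
translate([301, 209, 363]) cube([341, 353, 29]);
translate([301, 209, 0]) cube([48, 48, 363]);
translate([594, 209, 0]) cube([48, 48, 363]);
translate([301, 514, 0]) cube([48, 48, 363]);
translate([594, 514, 0]) cube([48, 48, 363]);
translate([349, 209, 116]) cube([245, 48, 22]);
translate([349, 514, 116]) cube([245, 48, 22]);
translate([301, 257, 116]) cube([48, 257, 22]);
translate([594, 257, 116]) cube([48, 257, 22]);


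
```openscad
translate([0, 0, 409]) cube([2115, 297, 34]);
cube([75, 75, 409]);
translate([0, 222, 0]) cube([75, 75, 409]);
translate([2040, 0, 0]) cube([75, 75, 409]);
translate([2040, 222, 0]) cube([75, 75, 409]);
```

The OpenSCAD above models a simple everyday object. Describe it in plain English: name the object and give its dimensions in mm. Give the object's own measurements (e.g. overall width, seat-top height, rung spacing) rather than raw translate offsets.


A long wooden bench with a 2115 mm (x) × 297 mm (y) seat, 34 mm thick, its top surface 443 mm above the floor. Four 75 mm square legs at the seat corners, flush with the edges, run from z = 0 to the seat underside.


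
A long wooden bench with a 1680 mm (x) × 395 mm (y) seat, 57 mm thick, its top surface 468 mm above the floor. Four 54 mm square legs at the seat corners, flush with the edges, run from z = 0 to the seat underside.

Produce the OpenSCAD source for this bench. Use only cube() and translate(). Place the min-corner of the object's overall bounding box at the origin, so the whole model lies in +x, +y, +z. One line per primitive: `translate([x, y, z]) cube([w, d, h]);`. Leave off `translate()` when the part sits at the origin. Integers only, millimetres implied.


translate([0, 0, 411]) cube([1680, 395, 57]);
cube([54, 54, 411]);
translate([0, 341, 0]) cube([54, 54, 411]);
translate([1626, 0, 0]) cube([54, 54, 411]);
translate([1626, 341, 0]) cube([54, 54, 411]);


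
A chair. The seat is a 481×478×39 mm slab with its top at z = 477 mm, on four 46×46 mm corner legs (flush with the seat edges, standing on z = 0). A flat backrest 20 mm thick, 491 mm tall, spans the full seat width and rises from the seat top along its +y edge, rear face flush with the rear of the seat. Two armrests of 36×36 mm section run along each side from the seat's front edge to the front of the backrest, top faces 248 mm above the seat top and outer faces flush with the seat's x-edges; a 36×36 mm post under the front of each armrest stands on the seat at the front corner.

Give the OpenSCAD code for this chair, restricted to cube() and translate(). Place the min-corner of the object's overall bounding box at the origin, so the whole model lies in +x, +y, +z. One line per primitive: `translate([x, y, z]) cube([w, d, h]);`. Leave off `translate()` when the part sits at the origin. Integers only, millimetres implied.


translate([0, 0, 438]) cube([481, 478, 39]);
cube([46, 46, 438]);
translate([435, 0, 0]) cube([46, 46, 438]);
translate([0, 432, 0]) cube([46, 46, 438]);
translate([435, 432, 0]) cube([46, 46, 438]);
translate([0, 458, 477]) cube([481, 20, 491]);
translate([0, 0, 689]) cube([36, 458, 36]);
translate([445, 0, 689]) cube([36, 458, 36]);
translate([0, 0, 477]) cube([36, 36, 212]);
translate([445, 0, 477]) cube([36, 36, 212]);


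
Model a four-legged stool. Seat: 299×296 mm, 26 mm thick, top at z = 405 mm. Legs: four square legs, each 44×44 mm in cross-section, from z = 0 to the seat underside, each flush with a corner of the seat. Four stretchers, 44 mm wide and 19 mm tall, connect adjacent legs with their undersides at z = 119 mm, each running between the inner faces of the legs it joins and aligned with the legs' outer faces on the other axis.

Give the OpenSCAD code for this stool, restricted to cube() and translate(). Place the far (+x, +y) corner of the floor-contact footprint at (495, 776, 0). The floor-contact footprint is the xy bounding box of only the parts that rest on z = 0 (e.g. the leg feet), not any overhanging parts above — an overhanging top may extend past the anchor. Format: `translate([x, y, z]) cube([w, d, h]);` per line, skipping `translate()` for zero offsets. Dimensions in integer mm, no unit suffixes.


translate([196, 480, 379]) cube([299, 296, 26]);
translate([196, 480, 0]) cube([44, 44, 379]);
translate([451, 480, 0]) cube([44, 44, 379]);
translate([196, 732, 0]) cube([44, 44, 379]);
translate([451, 732, 0]) cube([44, 44, 379]);
translate([240, 480, 119]) cube([211, 44, 19]);
translate([240, 732, 119]) cube([211, 44, 19]);
translate([196, 524, 119]) cube([44, 208, 19]);
translate([451, 524, 119]) cube([44, 208, 19]);


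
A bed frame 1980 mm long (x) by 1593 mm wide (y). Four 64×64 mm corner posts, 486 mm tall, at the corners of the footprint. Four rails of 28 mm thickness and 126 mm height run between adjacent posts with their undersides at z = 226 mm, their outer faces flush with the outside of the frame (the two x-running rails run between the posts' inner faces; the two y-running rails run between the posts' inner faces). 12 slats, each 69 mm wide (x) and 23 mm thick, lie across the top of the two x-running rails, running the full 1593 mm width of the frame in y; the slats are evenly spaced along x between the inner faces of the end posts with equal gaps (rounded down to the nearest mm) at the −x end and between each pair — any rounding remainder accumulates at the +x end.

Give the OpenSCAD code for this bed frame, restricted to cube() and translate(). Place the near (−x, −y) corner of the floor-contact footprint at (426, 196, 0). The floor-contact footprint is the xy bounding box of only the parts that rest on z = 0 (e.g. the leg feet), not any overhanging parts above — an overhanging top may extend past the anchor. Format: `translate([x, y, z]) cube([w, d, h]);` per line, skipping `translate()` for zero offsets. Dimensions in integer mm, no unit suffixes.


translate([426, 196, 0]) cube([64, 64, 486]);
translate([426, 1725, 0]) cube([64, 64, 486]);
translate([2342, 196, 0]) cube([64, 64, 486]);
translate([2342, 1725, 0]) cube([64, 64, 486]);
translate([490, 196, 226]) cube([1852, 28, 126]);
translate([490, 1761, 226]) cube([1852, 28, 126]);
translate([426, 260, 226]) cube([28, 1465, 126]);
translate([2378, 260, 226]) cube([28, 1465, 126]);
translate([568, 196, 352]) cube([69, 1593, 23]);
translate([715, 196, 352]) cube([69, 1593, 23]);
translate([862, 196, 352]) cube([69, 1593, 23]);
translate([1009, 196, 352]) cube([69, 1593, 23]);
translate([1156, 196, 352]) cube([69, 1593, 23]);
translate([1303, 196, 352]) cube([69, 1593, 23]);
translate([1450, 196, 352]) cube([69, 1593, 23]);
translate([1597, 196, 352]) cube([69, 1593, 23]);
translate([1744, 196, 352]) cube([69, 1593, 23]);
translate([1891, 196, 352]) cube([69, 1593, 23]);
translate([2038, 196, 352]) cube([69, 1593, 23]);
translate([2185, 196, 352]) cube([69, 1593, 23]);


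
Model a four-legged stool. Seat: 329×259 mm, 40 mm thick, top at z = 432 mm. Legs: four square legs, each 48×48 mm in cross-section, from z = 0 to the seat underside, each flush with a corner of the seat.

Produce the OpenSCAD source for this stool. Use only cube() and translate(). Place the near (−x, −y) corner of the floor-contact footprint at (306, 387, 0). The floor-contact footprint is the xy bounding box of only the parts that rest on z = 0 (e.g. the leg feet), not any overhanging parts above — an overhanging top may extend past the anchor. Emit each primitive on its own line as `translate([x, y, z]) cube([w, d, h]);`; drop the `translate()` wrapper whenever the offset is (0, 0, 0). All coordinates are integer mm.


translate([306, 387, 392]) cube([329, 259, 40]);
translate([306, 387, 0]) cube([48, 48, 392]);
translate([587, 387, 0]) cube([48, 48, 392]);
translate([306, 598, 0]) cube([48, 48, 392]);
translate([587, 598, 0]) cube([48, 48, 392]);


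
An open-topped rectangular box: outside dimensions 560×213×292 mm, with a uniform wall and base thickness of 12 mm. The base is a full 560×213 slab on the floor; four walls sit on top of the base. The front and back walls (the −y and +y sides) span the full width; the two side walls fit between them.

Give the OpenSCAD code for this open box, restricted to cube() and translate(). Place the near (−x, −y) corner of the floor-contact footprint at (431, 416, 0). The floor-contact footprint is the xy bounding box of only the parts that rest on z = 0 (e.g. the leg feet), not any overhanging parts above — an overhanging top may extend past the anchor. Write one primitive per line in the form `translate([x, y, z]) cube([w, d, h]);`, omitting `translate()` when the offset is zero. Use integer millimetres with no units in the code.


translate([431, 416, 0]) cube([560, 213, 12]);
translate([431, 416, 12]) cube([560, 12, 280]);
translate([431, 617, 12]) cube([560, 12, 280]);
translate([431, 428, 12]) cube([12, 189, 280]);
translate([979, 428, 12]) cube([12, 189, 280]);


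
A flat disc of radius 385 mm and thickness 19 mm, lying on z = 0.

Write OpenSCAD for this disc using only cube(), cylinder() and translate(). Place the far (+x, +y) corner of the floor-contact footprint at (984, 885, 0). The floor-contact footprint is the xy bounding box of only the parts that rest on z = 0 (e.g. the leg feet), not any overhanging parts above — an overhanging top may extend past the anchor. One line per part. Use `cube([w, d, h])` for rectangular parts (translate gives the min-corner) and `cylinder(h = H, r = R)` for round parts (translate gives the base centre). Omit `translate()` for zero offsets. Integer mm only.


translate([599, 500, 0]) cylinder(h = 19, r = 385);


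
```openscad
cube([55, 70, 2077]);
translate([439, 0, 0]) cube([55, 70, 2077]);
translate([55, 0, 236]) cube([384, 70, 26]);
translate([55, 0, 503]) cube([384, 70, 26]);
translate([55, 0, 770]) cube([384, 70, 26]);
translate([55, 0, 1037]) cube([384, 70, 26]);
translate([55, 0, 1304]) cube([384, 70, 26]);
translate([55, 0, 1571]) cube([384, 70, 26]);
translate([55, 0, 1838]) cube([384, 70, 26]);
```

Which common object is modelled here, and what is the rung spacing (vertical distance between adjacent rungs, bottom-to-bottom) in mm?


A ladder. The rung spacing is 267 mm.

Two tall 55×70 posts with 7 short bars between them — a ladder. Adjacent rungs sit at z = 236 and z = 503, so the spacing is 503 − 236 = 267 mm.


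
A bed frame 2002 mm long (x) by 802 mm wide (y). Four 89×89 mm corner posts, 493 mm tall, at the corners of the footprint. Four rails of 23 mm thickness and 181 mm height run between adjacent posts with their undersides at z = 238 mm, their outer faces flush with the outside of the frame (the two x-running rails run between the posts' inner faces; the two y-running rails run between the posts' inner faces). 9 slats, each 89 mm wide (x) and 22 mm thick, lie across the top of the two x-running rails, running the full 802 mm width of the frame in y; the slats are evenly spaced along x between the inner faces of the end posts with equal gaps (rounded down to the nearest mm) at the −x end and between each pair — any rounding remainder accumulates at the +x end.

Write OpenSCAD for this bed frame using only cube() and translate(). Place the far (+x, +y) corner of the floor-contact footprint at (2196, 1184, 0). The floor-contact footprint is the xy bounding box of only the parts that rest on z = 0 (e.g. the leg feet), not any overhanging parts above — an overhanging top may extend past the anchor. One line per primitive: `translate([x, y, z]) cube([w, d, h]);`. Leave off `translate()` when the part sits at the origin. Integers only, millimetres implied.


translate([194, 382, 0]) cube([89, 89, 493]);
translate([194, 1095, 0]) cube([89, 89, 493]);
translate([2107, 382, 0]) cube([89, 89, 493]);
translate([2107, 1095, 0]) cube([89, 89, 493]);
translate([283, 382, 238]) cube([1824, 23, 181]);
translate([283, 1161, 238]) cube([1824, 23, 181]);
translate([194, 471, 238]) cube([23, 624, 181]);
translate([2173, 471, 238]) cube([23, 624, 181]);
translate([385, 382, 419]) cube([89, 802, 22]);
translate([576, 382, 419]) cube([89, 802, 22]);
translate([767, 382, 419]) cube([89, 802, 22]);
translate([958, 382, 419]) cube([89, 802, 22]);
translate([1149, 382, 419]) cube([89, 802, 22]);
translate([1340, 382, 419]) cube([89, 802, 22]);
translate([1531, 382, 419]) cube([89, 802, 22]);
translate([1722, 382, 419]) cube([89, 802, 22]);
translate([1913, 382, 419]) cube([89, 802, 22]);


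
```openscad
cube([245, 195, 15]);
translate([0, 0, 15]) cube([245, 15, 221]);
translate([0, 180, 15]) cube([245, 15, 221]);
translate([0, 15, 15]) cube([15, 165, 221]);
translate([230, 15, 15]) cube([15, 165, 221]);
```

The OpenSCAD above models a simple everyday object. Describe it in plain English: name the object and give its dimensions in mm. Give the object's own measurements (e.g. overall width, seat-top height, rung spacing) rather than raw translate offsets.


An open-topped rectangular box: outside dimensions 245×195×236 mm, with a uniform wall and base thickness of 15 mm. The base is a full 245×195 slab on the floor; four walls sit on top of the base. The front and back walls (the −y and +y sides) span the full width; the two side walls fit between them.


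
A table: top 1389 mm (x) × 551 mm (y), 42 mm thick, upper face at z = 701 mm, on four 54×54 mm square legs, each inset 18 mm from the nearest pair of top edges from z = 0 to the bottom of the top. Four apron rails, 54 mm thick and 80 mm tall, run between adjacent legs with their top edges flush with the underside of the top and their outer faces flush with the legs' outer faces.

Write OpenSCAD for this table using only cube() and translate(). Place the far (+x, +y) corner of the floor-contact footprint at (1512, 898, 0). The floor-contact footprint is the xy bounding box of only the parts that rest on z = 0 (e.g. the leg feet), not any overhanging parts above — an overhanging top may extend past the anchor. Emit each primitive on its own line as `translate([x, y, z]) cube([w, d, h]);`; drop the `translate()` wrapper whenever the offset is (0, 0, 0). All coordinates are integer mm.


translate([141, 365, 659]) cube([1389, 551, 42]);
translate([159, 383, 0]) cube([54, 54, 659]);
translate([1458, 383, 0]) cube([54, 54, 659]);
translate([159, 844, 0]) cube([54, 54, 659]);
translate([1458, 844, 0]) cube([54, 54, 659]);
translate([213, 383, 579]) cube([1245, 54, 80]);
translate([213, 844, 579]) cube([1245, 54, 80]);
translate([159, 437, 579]) cube([54, 407, 80]);
translate([1458, 437, 579]) cube([54, 407, 80]);


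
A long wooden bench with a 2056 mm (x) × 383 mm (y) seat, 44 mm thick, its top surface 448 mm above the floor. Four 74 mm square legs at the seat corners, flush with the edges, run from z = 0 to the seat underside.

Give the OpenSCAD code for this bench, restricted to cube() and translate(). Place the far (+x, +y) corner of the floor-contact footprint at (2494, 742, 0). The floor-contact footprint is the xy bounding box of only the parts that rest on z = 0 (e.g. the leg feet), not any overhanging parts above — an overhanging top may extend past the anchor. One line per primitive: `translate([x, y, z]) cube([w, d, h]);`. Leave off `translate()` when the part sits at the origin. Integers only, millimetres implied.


// leg_h = 448 − 44 = 404
translate([438, 359, 404]) cube([2056, 383, 44]);
translate([438, 359, 0]) cube([74, 74, 404]);
translate([438, 668, 0]) cube([74, 74, 404]);
translate([2420, 359, 0]) cube([74, 74, 404]);
translate([2420, 668, 0]) cube([74, 74, 404]);


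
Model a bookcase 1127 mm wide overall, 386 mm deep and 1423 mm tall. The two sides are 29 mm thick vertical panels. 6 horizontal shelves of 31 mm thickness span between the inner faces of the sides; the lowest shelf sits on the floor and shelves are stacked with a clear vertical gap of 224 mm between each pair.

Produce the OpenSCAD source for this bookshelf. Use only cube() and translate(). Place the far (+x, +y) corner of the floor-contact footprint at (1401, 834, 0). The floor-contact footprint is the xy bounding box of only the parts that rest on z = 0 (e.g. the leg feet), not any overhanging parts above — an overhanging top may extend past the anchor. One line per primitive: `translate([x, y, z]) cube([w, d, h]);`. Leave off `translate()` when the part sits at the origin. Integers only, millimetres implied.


translate([274, 448, 0]) cube([29, 386, 1423]);
translate([1372, 448, 0]) cube([29, 386, 1423]);
translate([303, 448, 0]) cube([1069, 386, 31]);
translate([303, 448, 255]) cube([1069, 386, 31]);
translate([303, 448, 510]) cube([1069, 386, 31]);
translate([303, 448, 765]) cube([1069, 386, 31]);
translate([303, 448, 1020]) cube([1069, 386, 31]);
translate([303, 448, 1275]) cube([1069, 386, 31]);


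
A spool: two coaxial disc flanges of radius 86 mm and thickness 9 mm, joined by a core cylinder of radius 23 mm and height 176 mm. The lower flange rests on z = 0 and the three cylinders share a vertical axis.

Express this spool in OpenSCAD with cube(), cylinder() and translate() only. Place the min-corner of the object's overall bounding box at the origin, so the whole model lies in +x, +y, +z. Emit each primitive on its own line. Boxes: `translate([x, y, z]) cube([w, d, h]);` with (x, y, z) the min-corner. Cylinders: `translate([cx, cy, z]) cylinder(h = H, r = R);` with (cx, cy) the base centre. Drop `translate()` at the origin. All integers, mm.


translate([86, 86, 0]) cylinder(h = 9, r = 86);
translate([86, 86, 9]) cylinder(h = 176, r = 23);
translate([86, 86, 185]) cylinder(h = 9, r = 86);


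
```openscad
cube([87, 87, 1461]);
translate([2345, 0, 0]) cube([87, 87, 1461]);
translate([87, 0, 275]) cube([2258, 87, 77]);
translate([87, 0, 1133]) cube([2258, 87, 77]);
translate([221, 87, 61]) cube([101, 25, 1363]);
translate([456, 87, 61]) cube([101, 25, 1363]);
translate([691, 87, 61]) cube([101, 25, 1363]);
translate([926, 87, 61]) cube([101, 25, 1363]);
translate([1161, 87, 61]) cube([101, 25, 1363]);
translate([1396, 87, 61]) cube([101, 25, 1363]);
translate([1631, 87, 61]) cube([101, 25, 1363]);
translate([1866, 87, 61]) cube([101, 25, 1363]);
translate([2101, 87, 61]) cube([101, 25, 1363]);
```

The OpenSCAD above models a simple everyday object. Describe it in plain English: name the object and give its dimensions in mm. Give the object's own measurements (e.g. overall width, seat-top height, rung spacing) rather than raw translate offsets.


A fence section. Two 87×87 mm posts, 1461 mm tall, stand on the floor with a clear span of 2258 mm between their inner faces. Two horizontal rails of 87×77 mm section span the gap between the posts with their undersides at z = 275 mm and z = 1133 mm, flush with the posts' −y face. 9 pickets, each 101 mm wide, 25 mm thick and 1363 mm tall, are fixed to the +y face of the rails with their bottoms at z = 61 mm, spaced across the span with a 134 mm gap after the −x post and between neighbouring pickets, with 143 mm left before the +x post.


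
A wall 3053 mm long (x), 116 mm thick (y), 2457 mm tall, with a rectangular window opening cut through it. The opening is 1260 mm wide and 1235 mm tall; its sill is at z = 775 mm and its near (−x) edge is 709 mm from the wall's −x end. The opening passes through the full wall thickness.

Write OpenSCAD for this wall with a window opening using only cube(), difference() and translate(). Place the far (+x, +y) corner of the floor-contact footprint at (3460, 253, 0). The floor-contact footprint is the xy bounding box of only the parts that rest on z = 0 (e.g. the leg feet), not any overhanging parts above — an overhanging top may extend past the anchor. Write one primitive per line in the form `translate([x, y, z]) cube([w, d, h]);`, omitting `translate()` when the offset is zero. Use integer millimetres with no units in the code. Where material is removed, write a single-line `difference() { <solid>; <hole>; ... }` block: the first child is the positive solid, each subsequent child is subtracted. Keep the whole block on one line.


difference() { translate([407, 137, 0]) cube([3053, 116, 2457]); translate([1116, 137, 775]) cube([1260, 116, 1235]); }


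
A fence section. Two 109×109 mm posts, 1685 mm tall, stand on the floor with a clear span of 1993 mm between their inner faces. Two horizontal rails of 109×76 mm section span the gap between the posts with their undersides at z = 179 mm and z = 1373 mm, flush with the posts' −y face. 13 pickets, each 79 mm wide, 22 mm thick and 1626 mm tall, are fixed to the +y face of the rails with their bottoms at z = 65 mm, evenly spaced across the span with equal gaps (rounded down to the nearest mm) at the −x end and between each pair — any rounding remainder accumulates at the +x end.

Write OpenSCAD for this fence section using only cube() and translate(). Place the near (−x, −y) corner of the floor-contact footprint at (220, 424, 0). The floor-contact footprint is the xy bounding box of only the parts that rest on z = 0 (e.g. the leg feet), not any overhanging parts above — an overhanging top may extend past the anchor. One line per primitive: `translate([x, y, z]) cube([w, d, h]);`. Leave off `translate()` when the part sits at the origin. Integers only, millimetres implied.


translate([220, 424, 0]) cube([109, 109, 1685]);
translate([2322, 424, 0]) cube([109, 109, 1685]);
translate([329, 424, 179]) cube([1993, 109, 76]);
translate([329, 424, 1373]) cube([1993, 109, 76]);
translate([398, 533, 65]) cube([79, 22, 1626]);
translate([546, 533, 65]) cube([79, 22, 1626]);
translate([694, 533, 65]) cube([79, 22, 1626]);
translate([842, 533, 65]) cube([79, 22, 1626]);
translate([990, 533, 65]) cube([79, 22, 1626]);
translate([1138, 533, 65]) cube([79, 22, 1626]);
translate([1286, 533, 65]) cube([79, 22, 1626]);
translate([1434, 533, 65]) cube([79, 22, 1626]);
translate([1582, 533, 65]) cube([79, 22, 1626]);
translate([1730, 533, 65]) cube([79, 22, 1626]);
translate([1878, 533, 65]) cube([79, 22, 1626]);
translate([2026, 533, 65]) cube([79, 22, 1626]);
translate([2174, 533, 65]) cube([79, 22, 1626]);


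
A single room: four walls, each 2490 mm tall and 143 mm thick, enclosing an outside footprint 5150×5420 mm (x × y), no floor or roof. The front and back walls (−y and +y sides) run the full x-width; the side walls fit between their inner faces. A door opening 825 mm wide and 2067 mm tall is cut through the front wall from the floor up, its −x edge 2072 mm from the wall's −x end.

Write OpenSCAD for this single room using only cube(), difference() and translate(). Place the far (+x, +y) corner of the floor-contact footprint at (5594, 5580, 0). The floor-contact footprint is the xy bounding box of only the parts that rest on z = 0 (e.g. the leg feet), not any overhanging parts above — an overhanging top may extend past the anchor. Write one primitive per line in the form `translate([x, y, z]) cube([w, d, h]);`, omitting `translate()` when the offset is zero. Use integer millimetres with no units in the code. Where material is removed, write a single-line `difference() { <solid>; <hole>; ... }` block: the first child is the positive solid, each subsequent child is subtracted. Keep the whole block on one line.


difference() { translate([444, 160, 0]) cube([5150, 143, 2490]); translate([2516, 160, 0]) cube([825, 143, 2067]); }
translate([444, 5437, 0]) cube([5150, 143, 2490]);
translate([444, 303, 0]) cube([143, 5134, 2490]);
translate([5451, 303, 0]) cube([143, 5134, 2490]);


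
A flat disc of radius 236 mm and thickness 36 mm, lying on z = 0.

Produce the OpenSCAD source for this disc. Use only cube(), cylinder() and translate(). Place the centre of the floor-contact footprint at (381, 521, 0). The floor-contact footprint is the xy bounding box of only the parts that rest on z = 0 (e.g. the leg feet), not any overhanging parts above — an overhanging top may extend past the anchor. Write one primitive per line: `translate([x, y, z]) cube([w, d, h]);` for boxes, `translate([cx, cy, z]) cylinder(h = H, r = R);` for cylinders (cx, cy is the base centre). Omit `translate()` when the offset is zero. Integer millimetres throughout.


translate([381, 521, 0]) cylinder(h = 36, r = 236);


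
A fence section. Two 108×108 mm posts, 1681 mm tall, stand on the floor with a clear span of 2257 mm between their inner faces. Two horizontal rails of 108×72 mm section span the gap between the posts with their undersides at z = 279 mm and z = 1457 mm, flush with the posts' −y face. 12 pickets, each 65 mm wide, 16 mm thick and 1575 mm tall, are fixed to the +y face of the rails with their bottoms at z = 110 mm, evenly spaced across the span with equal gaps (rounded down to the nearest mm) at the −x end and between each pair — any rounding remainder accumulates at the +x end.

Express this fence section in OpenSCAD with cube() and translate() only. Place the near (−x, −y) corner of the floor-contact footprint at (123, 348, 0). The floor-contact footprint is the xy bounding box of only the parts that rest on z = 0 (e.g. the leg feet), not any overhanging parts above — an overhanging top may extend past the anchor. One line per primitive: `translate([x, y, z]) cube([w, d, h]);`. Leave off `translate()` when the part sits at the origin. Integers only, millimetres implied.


translate([123, 348, 0]) cube([108, 108, 1681]);
translate([2488, 348, 0]) cube([108, 108, 1681]);
translate([231, 348, 279]) cube([2257, 108, 72]);
translate([231, 348, 1457]) cube([2257, 108, 72]);
translate([344, 456, 110]) cube([65, 16, 1575]);
translate([522, 456, 110]) cube([65, 16, 1575]);
translate([700, 456, 110]) cube([65, 16, 1575]);
translate([878, 456, 110]) cube([65, 16, 1575]);
translate([1056, 456, 110]) cube([65, 16, 1575]);
translate([1234, 456, 110]) cube([65, 16, 1575]);
translate([1412, 456, 110]) cube([65, 16, 1575]);
translate([1590, 456, 110]) cube([65, 16, 1575]);
translate([1768, 456, 110]) cube([65, 16, 1575]);
translate([1946, 456, 110]) cube([65, 16, 1575]);
translate([2124, 456, 110]) cube([65, 16, 1575]);
translate([2302, 456, 110]) cube([65, 16, 1575]);
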